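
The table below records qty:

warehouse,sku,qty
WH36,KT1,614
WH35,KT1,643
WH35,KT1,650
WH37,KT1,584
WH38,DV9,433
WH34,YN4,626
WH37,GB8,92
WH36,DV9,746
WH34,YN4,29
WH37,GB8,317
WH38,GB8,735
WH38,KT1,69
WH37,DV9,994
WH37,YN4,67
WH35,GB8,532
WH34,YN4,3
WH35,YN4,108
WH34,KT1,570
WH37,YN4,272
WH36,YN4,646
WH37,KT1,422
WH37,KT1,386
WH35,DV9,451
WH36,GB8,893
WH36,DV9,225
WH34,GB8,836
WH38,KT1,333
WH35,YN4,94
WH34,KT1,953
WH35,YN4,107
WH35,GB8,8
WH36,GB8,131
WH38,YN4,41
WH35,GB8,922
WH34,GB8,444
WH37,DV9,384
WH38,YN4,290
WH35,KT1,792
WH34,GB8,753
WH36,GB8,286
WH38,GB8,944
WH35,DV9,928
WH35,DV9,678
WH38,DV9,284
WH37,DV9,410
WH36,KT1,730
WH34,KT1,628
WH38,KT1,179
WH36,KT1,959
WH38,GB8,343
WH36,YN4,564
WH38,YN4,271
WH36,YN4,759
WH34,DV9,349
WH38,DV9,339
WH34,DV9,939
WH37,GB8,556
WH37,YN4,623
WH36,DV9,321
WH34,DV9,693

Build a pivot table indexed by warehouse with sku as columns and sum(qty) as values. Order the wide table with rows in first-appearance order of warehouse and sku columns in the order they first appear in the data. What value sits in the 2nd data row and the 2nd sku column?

2057

With rows in first-appearance order of warehouse, row 2 is warehouse=WH35. sku columns in first-appearance order: KT1, DV9, YN4, GB8; column 2 is DV9.
Long rows with warehouse=WH35, sku=DV9: 451 + 928 + 678 = 2057.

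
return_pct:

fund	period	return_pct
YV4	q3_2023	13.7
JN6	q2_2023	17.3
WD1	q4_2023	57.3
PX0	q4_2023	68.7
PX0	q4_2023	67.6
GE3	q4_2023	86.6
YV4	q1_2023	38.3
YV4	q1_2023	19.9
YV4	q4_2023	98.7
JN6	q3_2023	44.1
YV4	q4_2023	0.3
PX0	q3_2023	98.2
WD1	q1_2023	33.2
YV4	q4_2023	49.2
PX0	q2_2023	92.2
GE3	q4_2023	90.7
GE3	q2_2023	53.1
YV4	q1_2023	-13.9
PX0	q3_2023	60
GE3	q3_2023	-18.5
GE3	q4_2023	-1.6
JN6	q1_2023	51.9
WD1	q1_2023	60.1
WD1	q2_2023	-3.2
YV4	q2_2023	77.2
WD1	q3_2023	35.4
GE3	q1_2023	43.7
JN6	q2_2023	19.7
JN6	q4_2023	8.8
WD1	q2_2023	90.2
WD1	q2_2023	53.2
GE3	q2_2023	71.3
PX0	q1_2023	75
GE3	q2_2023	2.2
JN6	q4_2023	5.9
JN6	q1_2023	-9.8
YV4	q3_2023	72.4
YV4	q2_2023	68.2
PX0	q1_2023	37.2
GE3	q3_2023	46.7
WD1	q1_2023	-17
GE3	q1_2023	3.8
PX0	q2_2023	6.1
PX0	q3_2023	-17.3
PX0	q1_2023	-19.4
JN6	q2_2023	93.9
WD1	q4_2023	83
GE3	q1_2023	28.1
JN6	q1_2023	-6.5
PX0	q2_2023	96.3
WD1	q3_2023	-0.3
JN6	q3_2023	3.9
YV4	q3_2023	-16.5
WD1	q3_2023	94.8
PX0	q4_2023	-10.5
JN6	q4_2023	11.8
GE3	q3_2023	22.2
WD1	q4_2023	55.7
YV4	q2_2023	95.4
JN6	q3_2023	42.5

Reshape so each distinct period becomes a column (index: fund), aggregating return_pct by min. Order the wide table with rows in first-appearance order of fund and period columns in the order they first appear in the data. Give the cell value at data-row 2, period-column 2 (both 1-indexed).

17.3

With rows in first-appearance order of fund, row 2 is fund=JN6. period columns in first-appearance order: q3_2023, q2_2023, q4_2023, q1_2023; column 2 is q2_2023.
Long rows with fund=JN6, period=q2_2023: min(17.3, 19.7, 93.9) = 17.3.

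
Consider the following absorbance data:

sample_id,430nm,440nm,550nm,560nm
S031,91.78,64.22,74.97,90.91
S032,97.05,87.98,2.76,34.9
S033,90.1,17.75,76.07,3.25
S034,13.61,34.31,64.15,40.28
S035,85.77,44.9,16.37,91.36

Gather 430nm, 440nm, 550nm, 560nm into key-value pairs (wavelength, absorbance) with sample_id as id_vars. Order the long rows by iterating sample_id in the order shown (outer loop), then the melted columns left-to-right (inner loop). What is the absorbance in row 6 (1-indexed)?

20 rows total (5 × 4). Row 6: index ⌊(6-1)/4⌋ = 1 into sample_id → S032; (6-1) mod 4 = 1 into the melted columns → 440nm.
So row 6 is (S032, 440nm, 87.98); absorbance = 87.98.

87.98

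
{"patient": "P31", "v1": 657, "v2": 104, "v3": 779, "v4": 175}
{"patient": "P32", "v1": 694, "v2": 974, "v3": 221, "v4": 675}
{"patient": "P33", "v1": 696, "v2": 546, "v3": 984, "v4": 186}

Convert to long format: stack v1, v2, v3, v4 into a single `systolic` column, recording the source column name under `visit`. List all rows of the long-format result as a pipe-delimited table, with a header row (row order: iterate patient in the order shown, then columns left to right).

Each (patient, column) pair becomes one row: 3 × 4 = 12 rows.
For example, (P31, v1) → systolic=657.

| patient | visit | systolic |
| P31 | v1 | 657 |
| P31 | v2 | 104 |
| P31 | v3 | 779 |
| P31 | v4 | 175 |
| P32 | v1 | 694 |
| P32 | v2 | 974 |
| P32 | v3 | 221 |
| P32 | v4 | 675 |
| P33 | v1 | 696 |
| P33 | v2 | 546 |
| P33 | v3 | 984 |
| P33 | v4 | 186 |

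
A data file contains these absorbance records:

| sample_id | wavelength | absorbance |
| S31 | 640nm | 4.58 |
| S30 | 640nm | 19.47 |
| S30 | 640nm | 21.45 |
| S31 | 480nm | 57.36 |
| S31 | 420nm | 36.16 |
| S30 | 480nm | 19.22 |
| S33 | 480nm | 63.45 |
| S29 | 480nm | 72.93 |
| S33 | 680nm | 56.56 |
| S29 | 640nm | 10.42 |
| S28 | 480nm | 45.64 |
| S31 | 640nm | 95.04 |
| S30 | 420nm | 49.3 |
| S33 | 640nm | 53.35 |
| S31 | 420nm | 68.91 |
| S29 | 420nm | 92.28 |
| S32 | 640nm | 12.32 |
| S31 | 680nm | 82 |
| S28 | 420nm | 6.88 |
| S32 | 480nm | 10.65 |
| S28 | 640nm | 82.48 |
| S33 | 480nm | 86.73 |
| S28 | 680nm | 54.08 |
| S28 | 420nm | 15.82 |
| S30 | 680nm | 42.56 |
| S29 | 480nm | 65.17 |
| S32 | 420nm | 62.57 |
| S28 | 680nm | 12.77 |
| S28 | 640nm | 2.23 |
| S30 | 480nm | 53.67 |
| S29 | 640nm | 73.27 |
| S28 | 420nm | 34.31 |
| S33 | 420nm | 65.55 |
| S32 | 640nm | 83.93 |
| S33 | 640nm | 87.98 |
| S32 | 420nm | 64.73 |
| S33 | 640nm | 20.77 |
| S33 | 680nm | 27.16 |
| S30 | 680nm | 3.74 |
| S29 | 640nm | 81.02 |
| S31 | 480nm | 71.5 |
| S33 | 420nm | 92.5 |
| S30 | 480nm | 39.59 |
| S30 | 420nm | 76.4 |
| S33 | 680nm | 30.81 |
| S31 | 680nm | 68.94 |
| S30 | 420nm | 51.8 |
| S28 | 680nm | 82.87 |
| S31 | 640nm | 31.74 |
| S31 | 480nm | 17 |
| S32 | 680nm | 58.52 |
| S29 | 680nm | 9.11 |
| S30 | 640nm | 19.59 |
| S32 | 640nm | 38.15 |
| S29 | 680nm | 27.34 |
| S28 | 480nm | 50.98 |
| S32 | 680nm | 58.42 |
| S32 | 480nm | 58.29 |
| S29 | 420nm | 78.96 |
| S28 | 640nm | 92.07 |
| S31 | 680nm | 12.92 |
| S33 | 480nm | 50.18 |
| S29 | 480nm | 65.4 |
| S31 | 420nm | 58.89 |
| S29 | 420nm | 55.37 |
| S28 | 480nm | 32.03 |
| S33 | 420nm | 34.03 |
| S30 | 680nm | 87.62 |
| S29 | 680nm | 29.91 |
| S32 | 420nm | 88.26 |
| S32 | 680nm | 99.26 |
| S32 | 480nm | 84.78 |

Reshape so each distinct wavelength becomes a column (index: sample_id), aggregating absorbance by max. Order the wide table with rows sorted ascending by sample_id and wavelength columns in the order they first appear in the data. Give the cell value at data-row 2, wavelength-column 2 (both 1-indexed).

72.93

With rows sorted ascending by sample_id, row 2 is sample_id=S29. wavelength columns in first-appearance order: 640nm, 480nm, 420nm, 680nm; column 2 is 480nm.
Long rows with sample_id=S29, wavelength=480nm: max(72.93, 65.17, 65.4) = 72.93.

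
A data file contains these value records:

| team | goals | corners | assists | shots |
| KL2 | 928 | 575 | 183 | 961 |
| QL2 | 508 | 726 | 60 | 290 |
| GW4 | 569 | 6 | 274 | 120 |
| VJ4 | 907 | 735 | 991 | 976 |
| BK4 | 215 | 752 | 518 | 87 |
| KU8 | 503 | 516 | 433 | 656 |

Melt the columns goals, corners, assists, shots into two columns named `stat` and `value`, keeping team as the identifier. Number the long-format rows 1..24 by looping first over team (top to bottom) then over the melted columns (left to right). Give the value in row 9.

569

24 rows total (6 × 4). Row 9: index ⌊(9-1)/4⌋ = 2 into team → GW4; (9-1) mod 4 = 0 into the melted columns → goals.
So row 9 is (GW4, goals, 569); value = 569.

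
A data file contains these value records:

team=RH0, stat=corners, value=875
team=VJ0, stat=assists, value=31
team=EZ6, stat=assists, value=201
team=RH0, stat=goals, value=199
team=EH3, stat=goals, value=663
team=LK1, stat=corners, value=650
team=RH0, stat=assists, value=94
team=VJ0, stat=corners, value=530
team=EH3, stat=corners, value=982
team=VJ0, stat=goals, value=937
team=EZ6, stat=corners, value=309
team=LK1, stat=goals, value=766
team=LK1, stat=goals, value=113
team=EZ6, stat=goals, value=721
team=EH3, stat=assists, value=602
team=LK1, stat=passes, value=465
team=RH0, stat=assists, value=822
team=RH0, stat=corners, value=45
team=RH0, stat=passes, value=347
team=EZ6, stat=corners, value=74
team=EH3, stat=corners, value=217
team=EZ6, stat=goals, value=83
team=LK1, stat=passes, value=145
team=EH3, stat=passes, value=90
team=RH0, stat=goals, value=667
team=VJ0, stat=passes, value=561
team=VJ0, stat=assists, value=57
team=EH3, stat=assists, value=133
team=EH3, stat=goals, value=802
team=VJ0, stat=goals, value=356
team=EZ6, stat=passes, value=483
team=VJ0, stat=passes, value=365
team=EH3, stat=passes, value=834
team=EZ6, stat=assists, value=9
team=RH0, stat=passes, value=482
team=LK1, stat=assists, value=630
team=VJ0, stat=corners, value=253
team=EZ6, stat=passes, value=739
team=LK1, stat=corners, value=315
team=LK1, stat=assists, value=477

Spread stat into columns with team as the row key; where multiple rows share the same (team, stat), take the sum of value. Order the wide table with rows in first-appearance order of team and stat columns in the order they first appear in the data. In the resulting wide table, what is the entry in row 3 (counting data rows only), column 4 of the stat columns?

With rows in first-appearance order of team, row 3 is team=EZ6. stat columns in first-appearance order: corners, assists, goals, passes; column 4 is passes.
Long rows with team=EZ6, stat=passes: 483 + 739 = 1222.

1222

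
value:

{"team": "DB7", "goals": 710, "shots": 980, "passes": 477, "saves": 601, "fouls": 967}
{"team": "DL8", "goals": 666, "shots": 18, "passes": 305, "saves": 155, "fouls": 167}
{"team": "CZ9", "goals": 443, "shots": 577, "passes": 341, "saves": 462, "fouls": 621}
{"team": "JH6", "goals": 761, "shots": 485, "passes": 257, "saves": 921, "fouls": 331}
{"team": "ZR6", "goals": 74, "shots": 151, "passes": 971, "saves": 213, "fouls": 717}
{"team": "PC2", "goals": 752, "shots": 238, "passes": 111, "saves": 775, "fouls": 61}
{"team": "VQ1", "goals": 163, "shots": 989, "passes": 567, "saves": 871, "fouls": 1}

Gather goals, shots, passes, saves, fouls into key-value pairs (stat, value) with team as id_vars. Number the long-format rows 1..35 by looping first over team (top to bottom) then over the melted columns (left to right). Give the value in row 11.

443

35 rows total (7 × 5). Row 11: index ⌊(11-1)/5⌋ = 2 into team → CZ9; (11-1) mod 5 = 0 into the melted columns → goals.
So row 11 is (CZ9, goals, 443); value = 443.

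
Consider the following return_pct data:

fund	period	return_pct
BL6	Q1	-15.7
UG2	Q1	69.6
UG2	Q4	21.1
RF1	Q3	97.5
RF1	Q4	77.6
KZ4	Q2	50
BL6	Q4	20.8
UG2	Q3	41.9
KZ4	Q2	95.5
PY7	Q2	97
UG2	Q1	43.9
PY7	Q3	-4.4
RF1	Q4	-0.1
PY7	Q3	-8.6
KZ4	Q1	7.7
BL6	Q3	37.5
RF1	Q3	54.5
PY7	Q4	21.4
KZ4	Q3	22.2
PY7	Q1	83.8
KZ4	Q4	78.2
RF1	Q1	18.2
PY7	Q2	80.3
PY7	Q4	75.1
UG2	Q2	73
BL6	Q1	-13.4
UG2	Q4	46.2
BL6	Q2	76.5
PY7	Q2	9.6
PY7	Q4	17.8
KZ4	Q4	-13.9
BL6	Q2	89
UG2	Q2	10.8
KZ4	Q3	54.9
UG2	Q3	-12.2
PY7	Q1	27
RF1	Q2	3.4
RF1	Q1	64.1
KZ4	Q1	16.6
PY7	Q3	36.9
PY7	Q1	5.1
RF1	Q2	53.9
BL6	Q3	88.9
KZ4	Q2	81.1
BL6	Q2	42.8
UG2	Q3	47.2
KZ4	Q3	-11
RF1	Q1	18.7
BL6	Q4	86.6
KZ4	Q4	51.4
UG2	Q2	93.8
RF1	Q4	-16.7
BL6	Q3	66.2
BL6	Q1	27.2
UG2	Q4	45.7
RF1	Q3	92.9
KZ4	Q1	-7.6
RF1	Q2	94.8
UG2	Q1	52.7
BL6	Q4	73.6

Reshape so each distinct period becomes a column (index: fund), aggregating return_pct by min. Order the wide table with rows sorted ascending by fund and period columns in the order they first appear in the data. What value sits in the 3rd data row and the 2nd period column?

17.8

With rows sorted ascending by fund, row 3 is fund=PY7. period columns in first-appearance order: Q1, Q4, Q3, Q2; column 2 is Q4.
Long rows with fund=PY7, period=Q4: min(21.4, 75.1, 17.8) = 17.8.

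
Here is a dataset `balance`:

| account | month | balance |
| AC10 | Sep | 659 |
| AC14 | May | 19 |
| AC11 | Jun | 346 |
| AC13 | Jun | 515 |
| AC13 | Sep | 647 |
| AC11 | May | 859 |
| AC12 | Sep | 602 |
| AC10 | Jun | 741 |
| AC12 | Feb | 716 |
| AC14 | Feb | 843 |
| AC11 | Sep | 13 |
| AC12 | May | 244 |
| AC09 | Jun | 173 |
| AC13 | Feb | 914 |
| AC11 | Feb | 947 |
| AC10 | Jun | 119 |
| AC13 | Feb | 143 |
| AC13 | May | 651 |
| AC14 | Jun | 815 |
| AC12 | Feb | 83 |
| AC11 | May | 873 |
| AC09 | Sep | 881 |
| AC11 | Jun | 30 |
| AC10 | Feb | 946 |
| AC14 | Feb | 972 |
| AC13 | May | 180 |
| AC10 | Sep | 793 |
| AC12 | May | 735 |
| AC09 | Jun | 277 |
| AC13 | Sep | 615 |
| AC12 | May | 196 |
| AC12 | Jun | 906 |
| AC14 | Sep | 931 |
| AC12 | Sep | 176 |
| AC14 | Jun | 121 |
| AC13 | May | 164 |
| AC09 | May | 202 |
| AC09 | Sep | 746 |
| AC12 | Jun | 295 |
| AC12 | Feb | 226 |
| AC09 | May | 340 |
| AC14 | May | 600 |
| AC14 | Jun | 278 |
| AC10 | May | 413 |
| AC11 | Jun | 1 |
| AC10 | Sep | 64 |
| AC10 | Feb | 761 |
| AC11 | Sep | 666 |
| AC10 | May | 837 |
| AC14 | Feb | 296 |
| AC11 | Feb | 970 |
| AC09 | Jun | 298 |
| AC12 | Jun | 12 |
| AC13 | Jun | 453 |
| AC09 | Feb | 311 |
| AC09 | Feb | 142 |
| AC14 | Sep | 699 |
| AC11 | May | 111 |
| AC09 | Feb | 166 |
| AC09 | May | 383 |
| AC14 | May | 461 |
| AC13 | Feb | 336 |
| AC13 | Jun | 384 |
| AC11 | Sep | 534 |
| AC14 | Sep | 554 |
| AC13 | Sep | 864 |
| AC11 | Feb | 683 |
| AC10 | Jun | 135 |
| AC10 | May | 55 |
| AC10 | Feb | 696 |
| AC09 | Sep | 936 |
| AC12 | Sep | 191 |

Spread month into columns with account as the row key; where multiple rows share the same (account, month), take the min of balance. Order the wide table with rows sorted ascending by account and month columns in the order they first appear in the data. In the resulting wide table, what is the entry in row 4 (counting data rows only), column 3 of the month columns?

With rows sorted ascending by account, row 4 is account=AC12. month columns in first-appearance order: Sep, May, Jun, Feb; column 3 is Jun.
Long rows with account=AC12, month=Jun: min(906, 295, 12) = 12.

12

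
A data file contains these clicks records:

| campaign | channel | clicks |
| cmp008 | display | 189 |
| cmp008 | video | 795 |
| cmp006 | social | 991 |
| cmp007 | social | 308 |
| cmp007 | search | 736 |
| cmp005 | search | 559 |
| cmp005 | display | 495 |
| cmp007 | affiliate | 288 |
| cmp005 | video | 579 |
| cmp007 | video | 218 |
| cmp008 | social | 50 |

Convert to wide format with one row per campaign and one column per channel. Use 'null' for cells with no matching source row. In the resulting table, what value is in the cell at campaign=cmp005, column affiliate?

No long-format row has campaign=cmp005 and channel=affiliate, so the cell is null.

null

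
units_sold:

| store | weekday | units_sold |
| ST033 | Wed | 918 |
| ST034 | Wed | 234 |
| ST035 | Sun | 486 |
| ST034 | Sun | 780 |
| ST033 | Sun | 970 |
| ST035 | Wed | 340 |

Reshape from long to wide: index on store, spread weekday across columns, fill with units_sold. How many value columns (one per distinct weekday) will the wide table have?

2 distinct weekday values: Sun, Wed.

2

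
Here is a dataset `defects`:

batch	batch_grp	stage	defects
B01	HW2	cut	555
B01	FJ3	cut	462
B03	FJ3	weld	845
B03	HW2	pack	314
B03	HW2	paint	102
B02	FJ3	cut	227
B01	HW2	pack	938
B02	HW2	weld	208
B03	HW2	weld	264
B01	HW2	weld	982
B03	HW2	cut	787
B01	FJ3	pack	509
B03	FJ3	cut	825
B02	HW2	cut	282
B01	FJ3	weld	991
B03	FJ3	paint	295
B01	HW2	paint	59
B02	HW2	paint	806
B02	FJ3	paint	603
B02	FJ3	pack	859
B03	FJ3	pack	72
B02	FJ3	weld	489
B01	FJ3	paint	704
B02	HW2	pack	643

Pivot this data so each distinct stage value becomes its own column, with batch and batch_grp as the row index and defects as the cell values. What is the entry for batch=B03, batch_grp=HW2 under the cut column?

787

Wide layout: rows indexed by batch and batch_grp, columns are the 4 distinct stage values (cut, weld, pack, paint).
Cell (batch=B03, batch_grp=HW2, stage=cut) draws from the long row where batch=B03, batch_grp=HW2 and stage=cut, which has defects=787.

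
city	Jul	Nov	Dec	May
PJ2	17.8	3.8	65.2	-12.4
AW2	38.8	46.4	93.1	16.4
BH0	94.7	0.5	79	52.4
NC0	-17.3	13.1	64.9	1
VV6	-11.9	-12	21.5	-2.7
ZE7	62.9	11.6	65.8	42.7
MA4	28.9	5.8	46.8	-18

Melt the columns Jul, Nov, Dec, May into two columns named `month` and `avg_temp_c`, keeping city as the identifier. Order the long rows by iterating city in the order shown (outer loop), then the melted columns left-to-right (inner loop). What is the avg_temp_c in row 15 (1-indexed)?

64.9

28 rows total (7 × 4). Row 15: index ⌊(15-1)/4⌋ = 3 into city → NC0; (15-1) mod 4 = 2 into the melted columns → Dec.
So row 15 is (NC0, Dec, 64.9); avg_temp_c = 64.9.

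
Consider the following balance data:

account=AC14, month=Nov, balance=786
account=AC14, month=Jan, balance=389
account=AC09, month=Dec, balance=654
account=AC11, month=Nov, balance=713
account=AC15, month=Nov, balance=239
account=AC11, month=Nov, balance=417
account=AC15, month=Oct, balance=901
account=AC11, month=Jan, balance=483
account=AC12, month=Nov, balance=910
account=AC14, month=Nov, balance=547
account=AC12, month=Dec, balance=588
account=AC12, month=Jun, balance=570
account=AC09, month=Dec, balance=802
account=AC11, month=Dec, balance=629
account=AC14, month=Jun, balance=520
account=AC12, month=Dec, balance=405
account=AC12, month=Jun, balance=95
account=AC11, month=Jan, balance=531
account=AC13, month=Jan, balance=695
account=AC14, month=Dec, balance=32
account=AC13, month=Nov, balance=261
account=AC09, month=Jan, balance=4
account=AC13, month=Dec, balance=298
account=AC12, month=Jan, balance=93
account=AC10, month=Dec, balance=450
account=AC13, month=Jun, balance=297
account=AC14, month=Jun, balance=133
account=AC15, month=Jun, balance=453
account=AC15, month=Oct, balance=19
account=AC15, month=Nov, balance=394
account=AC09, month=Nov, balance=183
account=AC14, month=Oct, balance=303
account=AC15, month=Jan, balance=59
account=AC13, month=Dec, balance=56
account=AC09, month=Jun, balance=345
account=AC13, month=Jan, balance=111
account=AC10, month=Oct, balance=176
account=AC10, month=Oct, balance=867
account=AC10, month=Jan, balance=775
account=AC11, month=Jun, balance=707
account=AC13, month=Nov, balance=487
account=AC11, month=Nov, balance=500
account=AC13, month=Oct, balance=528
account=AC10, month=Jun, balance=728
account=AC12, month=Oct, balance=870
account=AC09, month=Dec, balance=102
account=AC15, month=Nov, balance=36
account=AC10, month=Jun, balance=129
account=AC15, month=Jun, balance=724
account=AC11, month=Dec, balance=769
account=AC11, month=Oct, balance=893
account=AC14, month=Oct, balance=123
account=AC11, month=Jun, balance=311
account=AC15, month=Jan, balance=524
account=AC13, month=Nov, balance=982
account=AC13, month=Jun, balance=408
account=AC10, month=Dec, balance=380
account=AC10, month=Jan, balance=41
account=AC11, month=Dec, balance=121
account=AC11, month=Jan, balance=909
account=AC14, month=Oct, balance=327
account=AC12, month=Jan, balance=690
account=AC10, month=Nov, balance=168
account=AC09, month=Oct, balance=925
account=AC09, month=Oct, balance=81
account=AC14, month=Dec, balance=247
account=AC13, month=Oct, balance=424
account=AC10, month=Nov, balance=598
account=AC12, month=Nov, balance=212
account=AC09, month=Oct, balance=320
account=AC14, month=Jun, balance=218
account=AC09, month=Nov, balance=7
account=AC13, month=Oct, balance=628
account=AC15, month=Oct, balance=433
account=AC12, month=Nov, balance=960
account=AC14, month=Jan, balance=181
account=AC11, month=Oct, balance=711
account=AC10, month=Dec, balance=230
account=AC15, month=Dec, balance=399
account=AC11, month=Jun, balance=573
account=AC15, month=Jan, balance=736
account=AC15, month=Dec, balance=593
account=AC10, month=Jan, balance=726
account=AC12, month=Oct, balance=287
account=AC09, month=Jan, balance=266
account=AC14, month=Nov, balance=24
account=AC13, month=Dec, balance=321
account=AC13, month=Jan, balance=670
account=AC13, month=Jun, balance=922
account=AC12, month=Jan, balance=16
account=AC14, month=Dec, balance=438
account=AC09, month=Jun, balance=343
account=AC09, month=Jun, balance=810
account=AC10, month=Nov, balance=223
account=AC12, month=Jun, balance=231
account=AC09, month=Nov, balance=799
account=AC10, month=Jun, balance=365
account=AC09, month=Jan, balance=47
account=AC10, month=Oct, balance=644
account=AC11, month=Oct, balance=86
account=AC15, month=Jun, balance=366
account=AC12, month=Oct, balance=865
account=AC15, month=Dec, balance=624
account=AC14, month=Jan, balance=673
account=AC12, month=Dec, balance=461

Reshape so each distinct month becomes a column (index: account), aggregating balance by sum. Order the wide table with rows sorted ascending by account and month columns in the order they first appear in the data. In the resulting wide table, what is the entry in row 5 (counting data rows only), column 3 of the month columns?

With rows sorted ascending by account, row 5 is account=AC13. month columns in first-appearance order: Nov, Jan, Dec, Oct, Jun; column 3 is Dec.
Long rows with account=AC13, month=Dec: 298 + 56 + 321 = 675.

675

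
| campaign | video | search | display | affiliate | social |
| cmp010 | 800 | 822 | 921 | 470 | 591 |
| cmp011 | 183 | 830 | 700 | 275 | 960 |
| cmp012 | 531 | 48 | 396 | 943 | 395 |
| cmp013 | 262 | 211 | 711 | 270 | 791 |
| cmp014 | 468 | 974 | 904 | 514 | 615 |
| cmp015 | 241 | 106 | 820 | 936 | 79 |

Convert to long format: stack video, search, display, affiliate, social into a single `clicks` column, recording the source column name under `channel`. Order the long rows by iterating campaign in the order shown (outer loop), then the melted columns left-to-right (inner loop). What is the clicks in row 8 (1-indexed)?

30 rows total (6 × 5). Row 8: index ⌊(8-1)/5⌋ = 1 into campaign → cmp011; (8-1) mod 5 = 2 into the melted columns → display.
So row 8 is (cmp011, display, 700); clicks = 700.

700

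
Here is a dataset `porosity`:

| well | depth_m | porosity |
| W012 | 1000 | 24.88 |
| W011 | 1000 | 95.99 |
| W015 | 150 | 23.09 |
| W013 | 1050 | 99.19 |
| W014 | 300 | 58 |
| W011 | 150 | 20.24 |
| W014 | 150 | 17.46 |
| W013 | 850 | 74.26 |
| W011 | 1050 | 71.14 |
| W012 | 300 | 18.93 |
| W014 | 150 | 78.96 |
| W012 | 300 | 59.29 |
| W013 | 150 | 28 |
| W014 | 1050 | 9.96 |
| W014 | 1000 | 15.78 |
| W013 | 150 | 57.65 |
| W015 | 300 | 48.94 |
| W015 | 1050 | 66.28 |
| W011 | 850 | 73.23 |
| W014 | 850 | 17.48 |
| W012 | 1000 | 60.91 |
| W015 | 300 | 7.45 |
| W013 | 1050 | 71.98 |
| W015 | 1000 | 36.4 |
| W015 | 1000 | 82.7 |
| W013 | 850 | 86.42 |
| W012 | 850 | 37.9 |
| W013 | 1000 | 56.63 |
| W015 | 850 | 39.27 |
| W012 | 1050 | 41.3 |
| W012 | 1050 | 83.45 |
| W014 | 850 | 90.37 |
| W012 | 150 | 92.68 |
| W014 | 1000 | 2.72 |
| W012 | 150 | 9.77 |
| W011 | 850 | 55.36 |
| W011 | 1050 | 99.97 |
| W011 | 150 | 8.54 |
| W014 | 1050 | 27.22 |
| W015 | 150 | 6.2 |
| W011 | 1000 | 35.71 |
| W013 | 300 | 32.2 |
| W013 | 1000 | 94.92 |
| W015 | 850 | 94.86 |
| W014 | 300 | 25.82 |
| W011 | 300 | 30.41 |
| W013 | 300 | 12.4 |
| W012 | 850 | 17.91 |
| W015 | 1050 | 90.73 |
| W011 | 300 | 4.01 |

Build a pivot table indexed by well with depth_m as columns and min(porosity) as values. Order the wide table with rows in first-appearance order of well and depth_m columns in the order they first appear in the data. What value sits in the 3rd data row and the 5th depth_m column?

With rows in first-appearance order of well, row 3 is well=W015. depth_m columns in first-appearance order: 1000, 150, 1050, 300, 850; column 5 is 850.
Long rows with well=W015, depth_m=850: min(39.27, 94.86) = 39.27.

39.27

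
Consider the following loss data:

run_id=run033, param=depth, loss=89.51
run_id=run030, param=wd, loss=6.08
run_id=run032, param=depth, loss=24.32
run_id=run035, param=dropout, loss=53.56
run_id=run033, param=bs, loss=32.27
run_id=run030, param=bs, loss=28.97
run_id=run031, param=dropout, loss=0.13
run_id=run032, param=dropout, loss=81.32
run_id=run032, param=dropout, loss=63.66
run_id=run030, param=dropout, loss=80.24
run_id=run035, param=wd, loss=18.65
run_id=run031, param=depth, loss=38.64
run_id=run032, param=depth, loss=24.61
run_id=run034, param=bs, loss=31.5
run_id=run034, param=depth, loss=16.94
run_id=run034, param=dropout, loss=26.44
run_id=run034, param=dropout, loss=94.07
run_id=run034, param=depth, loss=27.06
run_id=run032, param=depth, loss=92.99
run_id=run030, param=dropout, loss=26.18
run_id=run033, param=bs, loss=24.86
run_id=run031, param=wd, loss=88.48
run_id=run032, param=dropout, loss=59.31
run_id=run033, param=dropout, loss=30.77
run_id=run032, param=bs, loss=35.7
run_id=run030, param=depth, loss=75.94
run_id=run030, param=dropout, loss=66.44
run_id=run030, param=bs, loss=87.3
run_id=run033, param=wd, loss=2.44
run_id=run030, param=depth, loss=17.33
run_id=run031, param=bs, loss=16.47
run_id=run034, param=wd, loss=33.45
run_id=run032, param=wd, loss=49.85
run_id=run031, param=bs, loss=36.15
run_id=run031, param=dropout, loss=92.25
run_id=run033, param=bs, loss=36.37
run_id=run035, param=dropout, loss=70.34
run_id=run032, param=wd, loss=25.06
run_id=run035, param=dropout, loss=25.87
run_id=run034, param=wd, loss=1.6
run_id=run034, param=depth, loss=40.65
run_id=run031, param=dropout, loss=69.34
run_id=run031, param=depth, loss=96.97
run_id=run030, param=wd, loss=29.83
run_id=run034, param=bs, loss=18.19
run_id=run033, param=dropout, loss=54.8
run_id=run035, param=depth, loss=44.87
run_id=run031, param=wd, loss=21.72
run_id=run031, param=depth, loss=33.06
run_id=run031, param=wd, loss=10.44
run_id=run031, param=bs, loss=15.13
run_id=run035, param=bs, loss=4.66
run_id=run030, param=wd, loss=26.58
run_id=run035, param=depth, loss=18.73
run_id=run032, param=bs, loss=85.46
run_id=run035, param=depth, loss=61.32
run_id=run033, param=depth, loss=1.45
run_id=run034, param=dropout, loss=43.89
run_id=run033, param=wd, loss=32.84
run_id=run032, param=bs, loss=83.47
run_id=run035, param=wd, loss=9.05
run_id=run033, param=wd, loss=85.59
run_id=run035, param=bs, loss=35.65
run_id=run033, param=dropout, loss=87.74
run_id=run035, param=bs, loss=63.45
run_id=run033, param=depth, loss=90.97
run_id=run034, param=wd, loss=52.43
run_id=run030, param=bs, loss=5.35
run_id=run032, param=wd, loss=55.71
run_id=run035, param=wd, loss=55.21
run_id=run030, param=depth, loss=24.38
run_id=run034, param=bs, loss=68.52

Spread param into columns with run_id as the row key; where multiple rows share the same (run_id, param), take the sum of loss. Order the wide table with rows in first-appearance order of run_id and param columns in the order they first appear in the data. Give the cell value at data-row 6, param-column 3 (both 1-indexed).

With rows in first-appearance order of run_id, row 6 is run_id=run034. param columns in first-appearance order: depth, wd, dropout, bs; column 3 is dropout.
Long rows with run_id=run034, param=dropout: 26.44 + 94.07 + 43.89 = 164.40.

164.40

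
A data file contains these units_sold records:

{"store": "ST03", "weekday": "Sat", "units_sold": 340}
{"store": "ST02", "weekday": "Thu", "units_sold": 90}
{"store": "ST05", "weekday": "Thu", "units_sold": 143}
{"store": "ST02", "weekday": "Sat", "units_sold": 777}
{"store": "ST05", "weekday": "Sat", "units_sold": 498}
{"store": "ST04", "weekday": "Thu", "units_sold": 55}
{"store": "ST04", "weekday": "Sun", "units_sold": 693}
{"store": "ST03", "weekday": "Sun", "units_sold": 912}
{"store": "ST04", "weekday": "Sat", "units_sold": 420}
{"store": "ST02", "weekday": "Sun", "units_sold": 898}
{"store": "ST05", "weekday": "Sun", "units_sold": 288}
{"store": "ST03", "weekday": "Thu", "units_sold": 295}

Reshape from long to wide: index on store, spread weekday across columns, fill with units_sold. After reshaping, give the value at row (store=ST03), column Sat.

340

Wide layout: rows indexed by store, columns are the 3 distinct weekday values (Sat, Thu, Sun).
Cell (store=ST03, weekday=Sat) draws from the long row where store=ST03 and weekday=Sat, which has units_sold=340.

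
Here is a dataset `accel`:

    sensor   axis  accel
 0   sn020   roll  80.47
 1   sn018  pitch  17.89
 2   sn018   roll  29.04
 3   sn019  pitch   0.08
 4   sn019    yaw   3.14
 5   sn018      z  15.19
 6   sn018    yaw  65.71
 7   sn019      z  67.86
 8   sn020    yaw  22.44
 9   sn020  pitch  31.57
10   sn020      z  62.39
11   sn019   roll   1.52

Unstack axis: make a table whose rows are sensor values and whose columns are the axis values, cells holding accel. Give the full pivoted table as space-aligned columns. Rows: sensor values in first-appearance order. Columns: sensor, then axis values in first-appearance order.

sensor  roll   pitch  yaw    z    
sn020   80.47  31.57  22.44  62.39
sn018   29.04  17.89  65.71  15.19
sn019   1.52   0.08   3.14   67.86

Columns: sensor plus the 4 distinct axis values (roll, pitch, yaw, z).
For example, row sn020 column roll takes accel=80.47 from the long row (sn020, roll).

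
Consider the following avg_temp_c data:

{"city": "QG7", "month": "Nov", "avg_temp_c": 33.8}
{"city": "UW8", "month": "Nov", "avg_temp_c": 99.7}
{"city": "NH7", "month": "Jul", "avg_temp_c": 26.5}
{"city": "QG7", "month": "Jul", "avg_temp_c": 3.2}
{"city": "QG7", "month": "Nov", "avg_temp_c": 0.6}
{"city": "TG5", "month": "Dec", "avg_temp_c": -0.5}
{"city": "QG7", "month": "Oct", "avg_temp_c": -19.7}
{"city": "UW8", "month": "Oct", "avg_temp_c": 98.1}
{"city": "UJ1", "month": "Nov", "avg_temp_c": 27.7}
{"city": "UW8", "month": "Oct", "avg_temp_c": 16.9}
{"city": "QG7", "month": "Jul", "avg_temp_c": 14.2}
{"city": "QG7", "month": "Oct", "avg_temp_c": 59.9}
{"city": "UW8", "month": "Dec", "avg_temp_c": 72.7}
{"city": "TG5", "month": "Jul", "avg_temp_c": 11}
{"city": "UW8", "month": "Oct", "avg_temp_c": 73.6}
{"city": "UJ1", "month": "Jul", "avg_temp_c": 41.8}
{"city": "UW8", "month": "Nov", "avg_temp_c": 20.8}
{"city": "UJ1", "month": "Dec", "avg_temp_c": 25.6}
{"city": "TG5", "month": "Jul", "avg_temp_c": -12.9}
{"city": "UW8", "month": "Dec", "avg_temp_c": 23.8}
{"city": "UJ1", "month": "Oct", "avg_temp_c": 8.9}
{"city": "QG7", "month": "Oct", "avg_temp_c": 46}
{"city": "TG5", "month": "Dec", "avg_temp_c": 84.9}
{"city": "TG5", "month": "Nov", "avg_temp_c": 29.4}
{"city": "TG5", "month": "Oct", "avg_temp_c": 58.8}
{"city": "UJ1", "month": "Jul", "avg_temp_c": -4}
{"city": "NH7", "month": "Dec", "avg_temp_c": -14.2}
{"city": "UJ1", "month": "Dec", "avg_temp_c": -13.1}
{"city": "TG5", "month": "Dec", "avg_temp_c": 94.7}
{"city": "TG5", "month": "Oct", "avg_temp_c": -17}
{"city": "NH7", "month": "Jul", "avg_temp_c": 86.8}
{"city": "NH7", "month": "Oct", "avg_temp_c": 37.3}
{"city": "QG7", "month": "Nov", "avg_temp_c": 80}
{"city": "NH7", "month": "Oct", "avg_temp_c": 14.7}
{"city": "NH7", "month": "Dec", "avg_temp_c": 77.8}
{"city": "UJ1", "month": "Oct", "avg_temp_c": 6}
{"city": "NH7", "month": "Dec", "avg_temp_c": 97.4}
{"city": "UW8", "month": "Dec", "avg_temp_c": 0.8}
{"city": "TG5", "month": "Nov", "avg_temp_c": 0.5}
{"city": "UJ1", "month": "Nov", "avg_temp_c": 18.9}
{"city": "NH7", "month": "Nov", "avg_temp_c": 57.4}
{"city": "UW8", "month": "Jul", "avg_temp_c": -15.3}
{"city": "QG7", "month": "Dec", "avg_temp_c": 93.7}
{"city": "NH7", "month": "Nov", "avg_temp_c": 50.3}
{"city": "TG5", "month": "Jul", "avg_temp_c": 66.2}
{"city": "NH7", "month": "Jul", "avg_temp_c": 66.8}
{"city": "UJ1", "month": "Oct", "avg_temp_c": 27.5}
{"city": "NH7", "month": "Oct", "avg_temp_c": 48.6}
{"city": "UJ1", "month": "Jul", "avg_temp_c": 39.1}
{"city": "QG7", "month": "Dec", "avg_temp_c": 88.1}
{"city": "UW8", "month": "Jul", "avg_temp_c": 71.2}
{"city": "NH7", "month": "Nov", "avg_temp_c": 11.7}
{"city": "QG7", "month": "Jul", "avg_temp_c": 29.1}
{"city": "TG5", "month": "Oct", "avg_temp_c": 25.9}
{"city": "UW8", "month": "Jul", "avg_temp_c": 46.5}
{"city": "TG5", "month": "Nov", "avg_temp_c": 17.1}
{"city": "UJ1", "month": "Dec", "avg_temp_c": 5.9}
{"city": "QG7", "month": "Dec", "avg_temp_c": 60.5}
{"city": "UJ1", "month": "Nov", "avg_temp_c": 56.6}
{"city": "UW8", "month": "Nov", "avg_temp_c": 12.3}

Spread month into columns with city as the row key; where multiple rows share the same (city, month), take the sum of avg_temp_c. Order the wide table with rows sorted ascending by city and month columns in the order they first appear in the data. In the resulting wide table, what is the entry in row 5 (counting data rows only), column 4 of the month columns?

188.6

With rows sorted ascending by city, row 5 is city=UW8. month columns in first-appearance order: Nov, Jul, Dec, Oct; column 4 is Oct.
Long rows with city=UW8, month=Oct: 98.1 + 16.9 + 73.6 = 188.6.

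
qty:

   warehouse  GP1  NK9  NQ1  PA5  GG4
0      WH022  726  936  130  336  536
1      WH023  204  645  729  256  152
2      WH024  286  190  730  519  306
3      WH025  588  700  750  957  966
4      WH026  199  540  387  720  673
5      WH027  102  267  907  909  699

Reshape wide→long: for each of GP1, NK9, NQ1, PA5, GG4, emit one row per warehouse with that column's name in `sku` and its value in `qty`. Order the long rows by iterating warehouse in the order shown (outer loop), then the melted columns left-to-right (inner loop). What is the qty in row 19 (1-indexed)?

957

30 rows total (6 × 5). Row 19: index ⌊(19-1)/5⌋ = 3 into warehouse → WH025; (19-1) mod 5 = 3 into the melted columns → PA5.
So row 19 is (WH025, PA5, 957); qty = 957.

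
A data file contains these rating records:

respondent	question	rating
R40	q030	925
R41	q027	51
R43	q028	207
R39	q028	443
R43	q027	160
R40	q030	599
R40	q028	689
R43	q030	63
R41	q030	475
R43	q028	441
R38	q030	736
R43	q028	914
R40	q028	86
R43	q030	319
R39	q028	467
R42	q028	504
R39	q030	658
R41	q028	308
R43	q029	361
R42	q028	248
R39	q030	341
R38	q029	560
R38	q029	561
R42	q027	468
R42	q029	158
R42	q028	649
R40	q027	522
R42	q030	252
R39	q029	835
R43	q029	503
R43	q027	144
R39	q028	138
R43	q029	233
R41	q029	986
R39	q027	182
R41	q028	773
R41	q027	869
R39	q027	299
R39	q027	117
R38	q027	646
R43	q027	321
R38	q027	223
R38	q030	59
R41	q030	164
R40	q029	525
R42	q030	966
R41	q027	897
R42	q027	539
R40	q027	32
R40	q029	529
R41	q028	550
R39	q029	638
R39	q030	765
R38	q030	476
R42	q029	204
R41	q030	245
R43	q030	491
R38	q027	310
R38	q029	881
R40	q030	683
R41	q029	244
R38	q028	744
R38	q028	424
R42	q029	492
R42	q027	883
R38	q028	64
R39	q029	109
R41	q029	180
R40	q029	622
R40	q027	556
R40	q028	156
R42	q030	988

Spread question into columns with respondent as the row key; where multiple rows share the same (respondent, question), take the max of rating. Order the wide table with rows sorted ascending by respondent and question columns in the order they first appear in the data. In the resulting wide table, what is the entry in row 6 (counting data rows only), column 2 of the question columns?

With rows sorted ascending by respondent, row 6 is respondent=R43. question columns in first-appearance order: q030, q027, q028, q029; column 2 is q027.
Long rows with respondent=R43, question=q027: max(160, 144, 321) = 321.

321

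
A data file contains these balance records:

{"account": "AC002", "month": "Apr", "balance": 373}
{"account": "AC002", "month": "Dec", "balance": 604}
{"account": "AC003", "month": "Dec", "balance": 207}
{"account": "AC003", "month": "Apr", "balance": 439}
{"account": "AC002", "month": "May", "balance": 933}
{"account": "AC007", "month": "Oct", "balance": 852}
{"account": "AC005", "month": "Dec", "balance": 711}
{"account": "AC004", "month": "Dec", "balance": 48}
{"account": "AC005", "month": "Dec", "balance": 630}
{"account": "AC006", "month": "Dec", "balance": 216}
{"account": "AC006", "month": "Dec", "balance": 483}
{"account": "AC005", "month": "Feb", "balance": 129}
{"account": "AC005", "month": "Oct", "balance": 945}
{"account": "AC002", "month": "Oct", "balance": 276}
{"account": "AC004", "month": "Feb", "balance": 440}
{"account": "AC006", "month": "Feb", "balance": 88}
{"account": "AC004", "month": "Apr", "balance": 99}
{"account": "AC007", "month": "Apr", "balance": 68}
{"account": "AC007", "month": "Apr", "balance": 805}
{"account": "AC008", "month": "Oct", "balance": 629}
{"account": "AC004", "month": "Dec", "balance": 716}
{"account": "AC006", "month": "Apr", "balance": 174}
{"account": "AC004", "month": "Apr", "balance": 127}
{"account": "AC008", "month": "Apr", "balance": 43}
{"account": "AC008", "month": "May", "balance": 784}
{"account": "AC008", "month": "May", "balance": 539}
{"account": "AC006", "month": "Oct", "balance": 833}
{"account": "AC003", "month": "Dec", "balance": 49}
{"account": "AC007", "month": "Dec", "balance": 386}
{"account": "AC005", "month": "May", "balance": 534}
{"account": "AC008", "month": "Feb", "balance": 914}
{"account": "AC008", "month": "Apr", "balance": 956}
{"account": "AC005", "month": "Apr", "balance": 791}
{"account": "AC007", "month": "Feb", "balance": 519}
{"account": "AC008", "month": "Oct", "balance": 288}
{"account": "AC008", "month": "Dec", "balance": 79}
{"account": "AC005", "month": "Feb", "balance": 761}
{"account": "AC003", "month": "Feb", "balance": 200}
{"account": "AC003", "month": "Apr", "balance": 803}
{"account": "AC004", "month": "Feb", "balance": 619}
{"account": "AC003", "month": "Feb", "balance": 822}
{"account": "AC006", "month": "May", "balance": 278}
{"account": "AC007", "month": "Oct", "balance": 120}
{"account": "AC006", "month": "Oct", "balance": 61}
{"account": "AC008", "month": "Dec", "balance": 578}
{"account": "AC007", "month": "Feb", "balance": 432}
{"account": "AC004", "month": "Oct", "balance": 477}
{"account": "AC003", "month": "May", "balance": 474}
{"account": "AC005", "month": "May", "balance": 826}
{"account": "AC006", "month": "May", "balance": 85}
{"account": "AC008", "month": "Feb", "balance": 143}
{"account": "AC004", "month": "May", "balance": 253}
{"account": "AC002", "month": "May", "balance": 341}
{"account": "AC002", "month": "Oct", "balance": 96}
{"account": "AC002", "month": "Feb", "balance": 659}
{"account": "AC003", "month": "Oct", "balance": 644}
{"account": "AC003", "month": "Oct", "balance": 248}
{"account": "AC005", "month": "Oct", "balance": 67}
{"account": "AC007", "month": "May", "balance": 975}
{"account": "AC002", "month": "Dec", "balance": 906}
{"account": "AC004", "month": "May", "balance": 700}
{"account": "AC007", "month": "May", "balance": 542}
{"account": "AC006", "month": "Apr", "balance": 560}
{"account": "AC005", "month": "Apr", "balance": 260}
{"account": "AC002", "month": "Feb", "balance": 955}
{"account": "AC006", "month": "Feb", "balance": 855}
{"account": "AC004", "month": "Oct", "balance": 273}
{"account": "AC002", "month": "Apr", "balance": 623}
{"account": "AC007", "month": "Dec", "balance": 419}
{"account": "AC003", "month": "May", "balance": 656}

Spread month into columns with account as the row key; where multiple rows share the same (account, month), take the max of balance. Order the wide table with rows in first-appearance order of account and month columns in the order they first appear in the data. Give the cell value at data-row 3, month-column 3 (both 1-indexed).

975

With rows in first-appearance order of account, row 3 is account=AC007. month columns in first-appearance order: Apr, Dec, May, Oct, Feb; column 3 is May.
Long rows with account=AC007, month=May: max(975, 542) = 975.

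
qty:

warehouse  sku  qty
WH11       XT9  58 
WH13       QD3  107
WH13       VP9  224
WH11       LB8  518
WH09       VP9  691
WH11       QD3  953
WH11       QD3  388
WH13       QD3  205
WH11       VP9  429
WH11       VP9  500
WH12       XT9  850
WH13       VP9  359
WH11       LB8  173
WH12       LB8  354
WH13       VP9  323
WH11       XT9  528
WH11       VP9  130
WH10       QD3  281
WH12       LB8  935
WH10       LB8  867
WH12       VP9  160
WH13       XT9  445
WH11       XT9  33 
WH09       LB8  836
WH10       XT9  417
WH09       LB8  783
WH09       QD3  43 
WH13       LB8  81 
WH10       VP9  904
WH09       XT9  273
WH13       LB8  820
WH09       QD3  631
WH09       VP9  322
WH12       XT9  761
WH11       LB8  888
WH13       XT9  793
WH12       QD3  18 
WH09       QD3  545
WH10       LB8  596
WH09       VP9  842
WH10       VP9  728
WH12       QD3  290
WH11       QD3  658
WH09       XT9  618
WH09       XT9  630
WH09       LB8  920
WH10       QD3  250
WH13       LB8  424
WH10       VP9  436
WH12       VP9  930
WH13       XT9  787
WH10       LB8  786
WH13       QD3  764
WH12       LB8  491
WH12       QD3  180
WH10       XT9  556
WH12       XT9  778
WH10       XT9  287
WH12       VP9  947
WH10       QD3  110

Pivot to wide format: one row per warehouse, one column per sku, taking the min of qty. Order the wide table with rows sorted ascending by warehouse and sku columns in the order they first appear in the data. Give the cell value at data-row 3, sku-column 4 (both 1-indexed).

With rows sorted ascending by warehouse, row 3 is warehouse=WH11. sku columns in first-appearance order: XT9, QD3, VP9, LB8; column 4 is LB8.
Long rows with warehouse=WH11, sku=LB8: min(518, 173, 888) = 173.

173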